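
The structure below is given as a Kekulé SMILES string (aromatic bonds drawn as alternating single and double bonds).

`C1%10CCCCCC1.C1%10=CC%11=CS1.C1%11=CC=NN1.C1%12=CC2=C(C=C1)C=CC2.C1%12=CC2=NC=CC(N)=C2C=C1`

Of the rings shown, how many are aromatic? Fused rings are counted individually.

5

The SMILES encodes a seven-membered saturated carbon ring; a five-membered ring of four carbons and one sulfur, with two C=C double bonds; a five-membered ring with two adjacent nitrogens (one bearing H, one in a double bond) and two double bonds; a six-membered carbon ring with three alternating C=C double bonds, fused to a five-membered carbon ring containing one C=C double bond and one sp³ carbon; two fused six-membered rings, each with three alternating double bonds; one ring is all carbon and the other has one ring nitrogen.
The 7-membered ring has only sp³ atoms, so it is not fully conjugated — not aromatic (cycloheptane).
The 5-membered ring with one sulfur is fully conjugated (every ring atom contributes a p orbital); 2 ring double bonds (4 π electrons) plus a heteroatom lone pair (2) give 6 π electrons. 6 = 4(1)+2, so it is aromatic (thiophene).
The 5-membered ring with two adjacent nitrogens (one N–H, one =N–) is fully conjugated (every ring atom contributes a p orbital); 2 ring double bonds (4 π electrons) plus a heteroatom lone pair (2) give 6 π electrons. 6 = 4(1)+2, so it is aromatic (pyrazole).
The 6-membered ring has a continuous p-orbital overlap around the ring; 3 ring double bonds give 6 π electrons. Since 6 = 4n+2 (n=1), it is aromatic (benzene ring).
The 5-membered ring has one sp³ carbon, so it is not fully conjugated — not aromatic (cyclopentene ring).
The fused 6/6-membered bicyclic (with one nitrogen) is a single π system with 10 sp² atoms and 10 π electrons from ring double bonds. 10 = 4(2)+2, so the system is aromatic and both rings count as aromatic (quinoline).
5 of the 7 rings are aromatic. Total: 5.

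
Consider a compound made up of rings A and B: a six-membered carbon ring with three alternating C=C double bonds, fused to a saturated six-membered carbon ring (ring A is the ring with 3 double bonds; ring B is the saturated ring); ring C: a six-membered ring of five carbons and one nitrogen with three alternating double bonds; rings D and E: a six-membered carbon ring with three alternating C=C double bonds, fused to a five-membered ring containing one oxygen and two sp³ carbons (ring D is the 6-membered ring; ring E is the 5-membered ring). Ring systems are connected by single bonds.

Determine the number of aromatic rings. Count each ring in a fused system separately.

3

Ring A is fully conjugated (every ring atom contributes a p orbital); 3 ring double bonds give 6 π electrons. 6 = 4(1)+2, so ring A is aromatic (benzene ring).
Ring B has four sp³ carbons, so it is not fully conjugated — not aromatic (cyclohexane ring).
Ring C is fully conjugated (every ring atom contributes a p orbital); 3 ring double bonds give 6 π electrons. Since 6 = 4n+2 (n=1), ring C is aromatic (pyridine).
Ring D is fully conjugated (every ring atom contributes a p orbital); 3 ring double bonds give 6 π electrons. Since 6 = 4n+2 (n=1), ring D is aromatic (benzene ring).
Ring E has two sp³ carbons, so it is not fully conjugated — not aromatic (oxolane ring).
Aromatic: A, C, D. Total: 3.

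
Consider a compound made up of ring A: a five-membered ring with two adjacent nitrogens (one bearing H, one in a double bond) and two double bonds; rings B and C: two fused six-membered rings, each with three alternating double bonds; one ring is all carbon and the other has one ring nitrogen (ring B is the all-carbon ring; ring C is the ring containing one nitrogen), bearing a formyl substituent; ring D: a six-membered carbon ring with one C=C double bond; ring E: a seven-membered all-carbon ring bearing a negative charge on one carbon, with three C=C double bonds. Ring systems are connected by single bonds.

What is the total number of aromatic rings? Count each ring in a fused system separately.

Ring A has a continuous p-orbital overlap around the ring; 2 ring double bonds (4 π electrons) plus a heteroatom lone pair (2) give 6 π electrons. Since 6 = 4n+2 (n=1), ring A is aromatic (pyrazole).
Rings B and C form a fused bicyclic system (with one nitrogen) with 10 sp² atoms and 10 π electrons from ring double bonds. 10 = 4(2)+2, so the system is aromatic and both rings count as aromatic (quinoline).
Ring D has four sp³ carbons, so it is not fully conjugated — not aromatic (cyclohexene).
Ring E has only sp² ring atoms; a planar conformation would have a fully conjugated π system of 8 electrons. But 8 = 4(2), which is 4n not 4n+2, so ring E is not aromatic (cycloheptatrienyl anion).
Aromatic: A, B, C. Total: 3.

3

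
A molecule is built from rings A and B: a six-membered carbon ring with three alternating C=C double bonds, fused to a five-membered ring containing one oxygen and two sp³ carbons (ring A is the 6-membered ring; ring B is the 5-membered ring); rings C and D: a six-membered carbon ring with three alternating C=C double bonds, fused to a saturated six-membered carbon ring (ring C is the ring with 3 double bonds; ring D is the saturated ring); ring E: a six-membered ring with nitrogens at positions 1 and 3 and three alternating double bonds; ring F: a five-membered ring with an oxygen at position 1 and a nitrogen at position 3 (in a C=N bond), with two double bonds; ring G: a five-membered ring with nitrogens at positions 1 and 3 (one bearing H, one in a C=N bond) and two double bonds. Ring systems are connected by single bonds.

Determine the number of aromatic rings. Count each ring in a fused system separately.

5

Ring A is planar and fully conjugated; 3 ring double bonds give 6 π electrons. That satisfies 4n+2 with n=1, so ring A is aromatic (benzene ring).
Ring B has two sp³ carbons, so it is not fully conjugated — not aromatic (oxolane ring).
Ring C is fully conjugated (every ring atom contributes a p orbital); 3 ring double bonds give 6 π electrons. 6 = 4(1)+2, so ring C is aromatic (benzene ring).
Ring D has four sp³ carbons, so it is not fully conjugated — not aromatic (cyclohexane ring).
Ring E is fully conjugated (every ring atom contributes a p orbital); 3 ring double bonds give 6 π electrons. Since 6 = 4n+2 (n=1), ring E is aromatic (pyrimidine).
Ring F is fully conjugated (every ring atom contributes a p orbital); 2 ring double bonds (4 π electrons) plus a heteroatom lone pair (2) give 6 π electrons. That satisfies 4n+2 with n=1, so ring F is aromatic (oxazole).
Ring G is fully conjugated (every ring atom contributes a p orbital); 2 ring double bonds (4 π electrons) plus a heteroatom lone pair (2) give 6 π electrons. Since 6 = 4n+2 (n=1), ring G is aromatic (imidazole).
Aromatic: A, C, E, F, G. Total: 5.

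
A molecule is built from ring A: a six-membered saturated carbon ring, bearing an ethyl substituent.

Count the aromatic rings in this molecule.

Ring A has only sp³ atoms, so it is not fully conjugated — not aromatic (cyclohexane).

0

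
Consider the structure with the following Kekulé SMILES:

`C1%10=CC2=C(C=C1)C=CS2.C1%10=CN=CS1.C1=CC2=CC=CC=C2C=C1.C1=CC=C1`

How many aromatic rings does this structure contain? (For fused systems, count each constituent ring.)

The SMILES encodes a six-membered carbon ring with three alternating C=C double bonds, fused to a five-membered ring containing one sulfur and two C=C double bonds; a five-membered ring with a sulfur at position 1 and a nitrogen at position 3 (in a C=N bond), with two double bonds; two fused six-membered carbon rings, each with three alternating C=C double bonds; a four-membered carbon ring with two alternating C=C double bonds.
The fused 6/5-membered bicyclic (with one sulfur) is a single π system with 9 sp² atoms and 10 π electrons from ring double bonds plus a heteroatom lone pair. 10 = 4(2)+2, so the system is aromatic and both rings count as aromatic (benzothiophene).
The 5-membered ring with one sulfur and one =N– is planar and fully conjugated; 2 ring double bonds (4 π electrons) plus a heteroatom lone pair (2) give 6 π electrons. 6 = 4(1)+2, so it is aromatic (thiazole).
The fused 6/6-membered bicyclic is a single π system with 10 sp² atoms and 10 π electrons from ring double bonds. 10 = 4(2)+2, so the system is aromatic and both rings count as aromatic (naphthalene).
The 4-membered ring has only sp² ring atoms; a planar conformation would have a fully conjugated π system of 4 electrons. But 4 = 4(1), which is 4n not 4n+2, so it is not aromatic (cyclobutadiene) — cyclobutadiene is antiaromatic and distorts to a rectangle.
5 of the 6 rings are aromatic. Total: 5.

5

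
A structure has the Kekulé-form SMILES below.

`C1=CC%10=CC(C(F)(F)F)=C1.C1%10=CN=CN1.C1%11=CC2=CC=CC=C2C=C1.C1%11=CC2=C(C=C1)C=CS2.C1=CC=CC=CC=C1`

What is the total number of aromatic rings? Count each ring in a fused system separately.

6

The SMILES encodes a six-membered carbon ring with three alternating C=C double bonds; a five-membered ring with nitrogens at positions 1 and 3 (one bearing H, one in a C=N bond) and two double bonds; two fused six-membered carbon rings, each with three alternating C=C double bonds; a six-membered carbon ring with three alternating C=C double bonds, fused to a five-membered ring containing one sulfur and two C=C double bonds; an eight-membered carbon ring with four alternating C=C double bonds.
The 6-membered ring is planar and fully conjugated; 3 ring double bonds give 6 π electrons. That satisfies 4n+2 with n=1, so it is aromatic (benzene).
The 5-membered ring with two nitrogens (one N–H, one =N–) is planar and fully conjugated; 2 ring double bonds (4 π electrons) plus a heteroatom lone pair (2) give 6 π electrons. 6 = 4(1)+2, so it is aromatic (imidazole).
The fused 6/6-membered bicyclic is a single π system with 10 sp² atoms and 10 π electrons from ring double bonds. 10 = 4(2)+2, so the system is aromatic and both rings count as aromatic (naphthalene).
The fused 6/5-membered bicyclic (with one sulfur) is a single π system with 9 sp² atoms and 10 π electrons from ring double bonds plus a heteroatom lone pair. 10 = 4(2)+2, so the system is aromatic and both rings count as aromatic (benzothiophene).
The 8-membered ring has only sp² ring atoms; a planar conformation would have a fully conjugated π system of 8 electrons. But 8 = 4(2), which is 4n not 4n+2, so it is not aromatic (cyclooctatetraene) — cyclooctatetraene distorts into a non-planar tub to avoid antiaromaticity.
6 of the 7 rings are aromatic. Total: 6.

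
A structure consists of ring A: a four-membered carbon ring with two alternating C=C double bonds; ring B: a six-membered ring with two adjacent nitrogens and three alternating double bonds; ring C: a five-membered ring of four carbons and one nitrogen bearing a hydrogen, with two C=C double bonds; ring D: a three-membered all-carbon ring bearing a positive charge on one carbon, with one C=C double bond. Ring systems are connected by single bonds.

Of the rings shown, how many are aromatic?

Ring A has only sp² ring atoms; a planar conformation would have a fully conjugated π system of 4 electrons. But 4 = 4(1), which is 4n not 4n+2, so ring A is not aromatic (cyclobutadiene) — cyclobutadiene is antiaromatic and distorts to a rectangle.
Ring B has a continuous p-orbital overlap around the ring; 3 ring double bonds give 6 π electrons. Since 6 = 4n+2 (n=1), ring B is aromatic (pyridazine).
Ring C is fully conjugated (every ring atom contributes a p orbital); 2 ring double bonds (4 π electrons) plus a heteroatom lone pair (2) give 6 π electrons. Since 6 = 4n+2 (n=1), ring C is aromatic (pyrrole).
Ring D has a continuous p-orbital overlap around the ring; 1 ring double bond (2 π electrons) plus the carbocation's empty p orbital (0, but keeps the ring conjugated) give 2 π electrons. Since 2 = 4n+2 (n=0), ring D is aromatic (cyclopropenyl cation).
Aromatic: B, C, D. Total: 3.

3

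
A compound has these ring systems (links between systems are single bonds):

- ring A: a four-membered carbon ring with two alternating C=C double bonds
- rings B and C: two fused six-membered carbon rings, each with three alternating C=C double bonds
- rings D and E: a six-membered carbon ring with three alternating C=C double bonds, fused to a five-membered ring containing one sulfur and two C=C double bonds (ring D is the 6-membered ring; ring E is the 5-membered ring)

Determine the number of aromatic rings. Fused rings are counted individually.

4

Ring A has only sp² ring atoms; a planar conformation would have a fully conjugated π system of 4 electrons. But 4 = 4(1), which is 4n not 4n+2, so ring A is not aromatic (cyclobutadiene) — cyclobutadiene is antiaromatic and distorts to a rectangle.
Rings B and C form a fused bicyclic system with 10 sp² atoms and 10 π electrons from ring double bonds. 10 = 4(2)+2, so the system is aromatic and both rings count as aromatic (naphthalene).
Rings D and E form a fused bicyclic system (with one sulfur) with 9 sp² atoms and 10 π electrons from ring double bonds plus a heteroatom lone pair. 10 = 4(2)+2, so the system is aromatic and both rings count as aromatic (benzothiophene).
Aromatic: B, C, D, E. Total: 4.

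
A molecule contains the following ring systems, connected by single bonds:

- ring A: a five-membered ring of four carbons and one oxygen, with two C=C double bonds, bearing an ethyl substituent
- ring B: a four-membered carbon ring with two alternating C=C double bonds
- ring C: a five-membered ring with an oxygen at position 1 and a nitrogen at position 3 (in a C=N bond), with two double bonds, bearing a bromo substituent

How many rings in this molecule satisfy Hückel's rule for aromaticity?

2

Ring A has a continuous p-orbital overlap around the ring; 2 ring double bonds (4 π electrons) plus a heteroatom lone pair (2) give 6 π electrons. 6 = 4(1)+2, so ring A is aromatic (furan).
Ring B has only sp² ring atoms; a planar conformation would have a fully conjugated π system of 4 electrons. But 4 = 4(1), which is 4n not 4n+2, so ring B is not aromatic (cyclobutadiene) — cyclobutadiene is antiaromatic and distorts to a rectangle.
Ring C is fully conjugated (every ring atom contributes a p orbital); 2 ring double bonds (4 π electrons) plus a heteroatom lone pair (2) give 6 π electrons. 6 = 4(1)+2, so ring C is aromatic (oxazole).
Aromatic: A, C. Total: 2.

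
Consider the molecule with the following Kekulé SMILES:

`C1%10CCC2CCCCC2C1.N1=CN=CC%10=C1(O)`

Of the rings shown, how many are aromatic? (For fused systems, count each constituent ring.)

The SMILES encodes two fused six-membered saturated carbon rings; a six-membered ring with nitrogens at positions 1 and 3 and three alternating double bonds.
The 6-membered ring has only sp³ atoms, so it is not fully conjugated — not aromatic (cyclohexane ring).
The second 6-membered ring has only sp³ atoms, so it is not fully conjugated — not aromatic (cyclohexane ring).
The 6-membered ring with two nitrogens (1,3) is planar and fully conjugated; 3 ring double bonds give 6 π electrons. 6 = 4(1)+2, so it is aromatic (pyrimidine).
1 of the 3 rings is aromatic. Total: 1.

1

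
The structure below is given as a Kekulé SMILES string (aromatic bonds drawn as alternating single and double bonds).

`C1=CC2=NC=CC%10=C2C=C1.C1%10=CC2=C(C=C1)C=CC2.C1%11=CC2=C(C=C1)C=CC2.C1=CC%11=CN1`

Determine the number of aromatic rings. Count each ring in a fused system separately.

5

The SMILES encodes two fused six-membered rings, each with three alternating double bonds; one ring is all carbon and the other has one ring nitrogen; a six-membered carbon ring with three alternating C=C double bonds, fused to a five-membered carbon ring containing one C=C double bond and one sp³ carbon; a six-membered carbon ring with three alternating C=C double bonds, fused to a five-membered carbon ring containing one C=C double bond and one sp³ carbon; a five-membered ring of four carbons and one nitrogen bearing a hydrogen, with two C=C double bonds.
The fused 6/6-membered bicyclic (with one nitrogen) is a single π system with 10 sp² atoms and 10 π electrons from ring double bonds. 10 = 4(2)+2, so the system is aromatic and both rings count as aromatic (quinoline).
The 6-membered ring is planar and fully conjugated; 3 ring double bonds give 6 π electrons. 6 = 4(1)+2, so it is aromatic (benzene ring).
The 5-membered ring has one sp³ carbon, so it is not fully conjugated — not aromatic (cyclopentene ring).
The second 6-membered ring has a continuous p-orbital overlap around the ring; 3 ring double bonds give 6 π electrons. 6 = 4(1)+2, so it is aromatic (benzene ring).
The second 5-membered ring has one sp³ carbon, so it is not fully conjugated — not aromatic (cyclopentene ring).
The 5-membered ring with one N–H is fully conjugated (every ring atom contributes a p orbital); 2 ring double bonds (4 π electrons) plus a heteroatom lone pair (2) give 6 π electrons. That satisfies 4n+2 with n=1, so it is aromatic (pyrrole).
5 of the 7 rings are aromatic. Total: 5.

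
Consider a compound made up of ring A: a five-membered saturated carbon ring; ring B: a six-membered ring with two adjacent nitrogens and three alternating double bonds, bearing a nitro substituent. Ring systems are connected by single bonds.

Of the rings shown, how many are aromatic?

Ring A has only sp³ atoms, so it is not fully conjugated — not aromatic (cyclopentane).
Ring B is fully conjugated (every ring atom contributes a p orbital); 3 ring double bonds give 6 π electrons. Since 6 = 4n+2 (n=1), ring B is aromatic (pyridazine).
Aromatic: B. Total: 1.

1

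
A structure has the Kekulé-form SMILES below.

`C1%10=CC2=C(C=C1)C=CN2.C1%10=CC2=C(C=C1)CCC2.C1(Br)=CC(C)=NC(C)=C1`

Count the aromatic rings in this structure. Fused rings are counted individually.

The SMILES encodes a six-membered carbon ring with three alternating C=C double bonds, fused to a five-membered ring containing one N–H nitrogen and two C=C double bonds; a six-membered carbon ring with three alternating C=C double bonds, fused to a saturated five-membered carbon ring; a six-membered ring of five carbons and one nitrogen with three alternating double bonds.
The fused 6/5-membered bicyclic (with one N–H) is a single π system with 9 sp² atoms and 10 π electrons from ring double bonds plus a heteroatom lone pair. 10 = 4(2)+2, so the system is aromatic and both rings count as aromatic (indole).
The 6-membered ring is fully conjugated (every ring atom contributes a p orbital); 3 ring double bonds give 6 π electrons. That satisfies 4n+2 with n=1, so it is aromatic (benzene ring).
The 5-membered ring has three sp³ carbons, so it is not fully conjugated — not aromatic (cyclopentane ring).
The 6-membered ring with one nitrogen is planar and fully conjugated; 3 ring double bonds give 6 π electrons. 6 = 4(1)+2, so it is aromatic (pyridine).
4 of the 5 rings are aromatic. Total: 4.

4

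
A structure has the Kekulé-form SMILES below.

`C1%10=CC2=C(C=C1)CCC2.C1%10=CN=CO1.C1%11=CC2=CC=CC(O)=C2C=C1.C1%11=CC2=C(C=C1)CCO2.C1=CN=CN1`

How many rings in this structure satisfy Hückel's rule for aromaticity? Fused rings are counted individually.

The SMILES encodes a six-membered carbon ring with three alternating C=C double bonds, fused to a saturated five-membered carbon ring; a five-membered ring with an oxygen at position 1 and a nitrogen at position 3 (in a C=N bond), with two double bonds; two fused six-membered carbon rings, each with three alternating C=C double bonds; a six-membered carbon ring with three alternating C=C double bonds, fused to a five-membered ring containing one oxygen and two sp³ carbons; a five-membered ring with nitrogens at positions 1 and 3 (one bearing H, one in a C=N bond) and two double bonds.
The 6-membered ring is planar and fully conjugated; 3 ring double bonds give 6 π electrons. That satisfies 4n+2 with n=1, so it is aromatic (benzene ring).
The 5-membered ring has three sp³ carbons, so it is not fully conjugated — not aromatic (cyclopentane ring).
The 5-membered ring with one oxygen and one =N– is planar and fully conjugated; 2 ring double bonds (4 π electrons) plus a heteroatom lone pair (2) give 6 π electrons. 6 = 4(1)+2, so it is aromatic (oxazole).
The fused 6/6-membered bicyclic is a single π system with 10 sp² atoms and 10 π electrons from ring double bonds. 10 = 4(2)+2, so the system is aromatic and both rings count as aromatic (naphthalene).
The second 6-membered ring is fully conjugated (every ring atom contributes a p orbital); 3 ring double bonds give 6 π electrons. Since 6 = 4n+2 (n=1), it is aromatic (benzene ring).
The 5-membered ring with one oxygen has two sp³ carbons, so it is not fully conjugated — not aromatic (oxolane ring).
The 5-membered ring with two nitrogens (one N–H, one =N–) is planar and fully conjugated; 2 ring double bonds (4 π electrons) plus a heteroatom lone pair (2) give 6 π electrons. 6 = 4(1)+2, so it is aromatic (imidazole).
6 of the 8 rings are aromatic. Total: 6.

6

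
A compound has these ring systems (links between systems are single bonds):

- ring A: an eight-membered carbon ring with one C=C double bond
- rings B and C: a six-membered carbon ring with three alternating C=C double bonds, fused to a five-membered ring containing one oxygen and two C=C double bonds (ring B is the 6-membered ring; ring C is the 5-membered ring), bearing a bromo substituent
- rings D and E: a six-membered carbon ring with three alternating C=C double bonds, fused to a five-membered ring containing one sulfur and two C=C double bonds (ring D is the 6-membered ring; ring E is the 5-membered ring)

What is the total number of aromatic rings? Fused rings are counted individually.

4

Ring A has six sp³ carbons, so it is not fully conjugated — not aromatic (cyclooctene).
Rings B and C form a fused bicyclic system (with one oxygen) with 9 sp² atoms and 10 π electrons from ring double bonds plus a heteroatom lone pair. 10 = 4(2)+2, so the system is aromatic and both rings count as aromatic (benzofuran).
Rings D and E form a fused bicyclic system (with one sulfur) with 9 sp² atoms and 10 π electrons from ring double bonds plus a heteroatom lone pair. 10 = 4(2)+2, so the system is aromatic and both rings count as aromatic (benzothiophene).
Aromatic: B, C, D, E. Total: 4.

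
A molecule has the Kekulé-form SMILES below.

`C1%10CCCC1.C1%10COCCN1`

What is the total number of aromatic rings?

0

The SMILES encodes a five-membered saturated carbon ring; a six-membered saturated ring with an oxygen and an N–H nitrogen at positions 1 and 4.
The 5-membered ring has only sp³ atoms, so it is not fully conjugated — not aromatic (cyclopentane).
The 6-membered ring with one oxygen and one N–H (1,4) has only sp³ atoms, so it is not fully conjugated — not aromatic (morpholine).
None of the rings are aromatic. Total: 0.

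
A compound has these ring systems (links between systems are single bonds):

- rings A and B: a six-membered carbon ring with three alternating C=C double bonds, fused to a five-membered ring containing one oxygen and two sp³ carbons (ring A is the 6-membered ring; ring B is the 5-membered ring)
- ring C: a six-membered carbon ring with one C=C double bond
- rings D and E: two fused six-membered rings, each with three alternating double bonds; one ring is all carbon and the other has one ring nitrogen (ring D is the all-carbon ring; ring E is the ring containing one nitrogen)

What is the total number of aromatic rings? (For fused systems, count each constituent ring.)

Ring A has a continuous p-orbital overlap around the ring; 3 ring double bonds give 6 π electrons. 6 = 4(1)+2, so ring A is aromatic (benzene ring).
Ring B has two sp³ carbons, so it is not fully conjugated — not aromatic (oxolane ring).
Ring C has four sp³ carbons, so it is not fully conjugated — not aromatic (cyclohexene).
Rings D and E form a fused bicyclic system (with one nitrogen) with 10 sp² atoms and 10 π electrons from ring double bonds. 10 = 4(2)+2, so the system is aromatic and both rings count as aromatic (quinoline).
Aromatic: A, D, E. Total: 3.

3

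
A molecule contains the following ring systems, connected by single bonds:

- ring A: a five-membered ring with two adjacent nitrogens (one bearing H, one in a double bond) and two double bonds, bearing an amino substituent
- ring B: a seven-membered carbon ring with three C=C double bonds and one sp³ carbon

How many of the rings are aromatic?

1

Ring A is planar and fully conjugated; 2 ring double bonds (4 π electrons) plus a heteroatom lone pair (2) give 6 π electrons. That satisfies 4n+2 with n=1, so ring A is aromatic (pyrazole).
Ring B has one sp³ carbon, so it is not fully conjugated — not aromatic (cycloheptatriene).
Aromatic: A. Total: 1.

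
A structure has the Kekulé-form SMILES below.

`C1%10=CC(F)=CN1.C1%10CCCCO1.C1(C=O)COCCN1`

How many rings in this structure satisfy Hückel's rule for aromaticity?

The SMILES encodes a five-membered ring of four carbons and one nitrogen bearing a hydrogen, with two C=C double bonds; a six-membered saturated ring of five carbons and one oxygen; a six-membered saturated ring with an oxygen and an N–H nitrogen at positions 1 and 4.
The 5-membered ring with one N–H is planar and fully conjugated; 2 ring double bonds (4 π electrons) plus a heteroatom lone pair (2) give 6 π electrons. 6 = 4(1)+2, so it is aromatic (pyrrole).
The 6-membered ring with one oxygen has only sp³ atoms, so it is not fully conjugated — not aromatic (tetrahydropyran).
The 6-membered ring with one oxygen and one N–H (1,4) has only sp³ atoms, so it is not fully conjugated — not aromatic (morpholine).
1 of the 3 rings is aromatic. Total: 1.

1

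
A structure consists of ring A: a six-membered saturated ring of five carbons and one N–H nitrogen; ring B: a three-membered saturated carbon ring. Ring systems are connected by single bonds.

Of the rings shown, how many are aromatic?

Ring A has only sp³ atoms, so it is not fully conjugated — not aromatic (piperidine).
Ring B has only sp³ atoms, so it is not fully conjugated — not aromatic (cyclopropane).
No ring is aromatic. Total: 0.

0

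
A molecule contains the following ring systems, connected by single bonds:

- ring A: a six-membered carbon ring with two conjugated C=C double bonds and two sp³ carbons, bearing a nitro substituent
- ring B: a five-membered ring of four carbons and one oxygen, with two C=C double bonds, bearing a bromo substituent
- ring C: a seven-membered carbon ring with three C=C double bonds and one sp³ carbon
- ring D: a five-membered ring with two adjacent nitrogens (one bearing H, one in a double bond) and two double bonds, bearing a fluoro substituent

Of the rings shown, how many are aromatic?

Ring A has two sp³ carbons, so it is not fully conjugated — not aromatic (1,3-cyclohexadiene).
Ring B has a continuous p-orbital overlap around the ring; 2 ring double bonds (4 π electrons) plus a heteroatom lone pair (2) give 6 π electrons. Since 6 = 4n+2 (n=1), ring B is aromatic (furan).
Ring C has one sp³ carbon, so it is not fully conjugated — not aromatic (cycloheptatriene).
Ring D is fully conjugated (every ring atom contributes a p orbital); 2 ring double bonds (4 π electrons) plus a heteroatom lone pair (2) give 6 π electrons. That satisfies 4n+2 with n=1, so ring D is aromatic (pyrazole).
Aromatic: B, D. Total: 2.

2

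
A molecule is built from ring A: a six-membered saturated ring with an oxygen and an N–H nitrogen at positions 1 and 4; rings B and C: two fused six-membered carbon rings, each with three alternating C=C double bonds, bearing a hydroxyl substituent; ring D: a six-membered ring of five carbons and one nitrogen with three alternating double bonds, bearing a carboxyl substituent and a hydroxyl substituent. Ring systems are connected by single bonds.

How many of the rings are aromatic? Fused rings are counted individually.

3

Ring A has only sp³ atoms, so it is not fully conjugated — not aromatic (morpholine).
Rings B and C form a fused bicyclic system with 10 sp² atoms and 10 π electrons from ring double bonds. 10 = 4(2)+2, so the system is aromatic and both rings count as aromatic (naphthalene).
Ring D is fully conjugated (every ring atom contributes a p orbital); 3 ring double bonds give 6 π electrons. 6 = 4(1)+2, so ring D is aromatic (pyridine).
Aromatic: B, C, D. Total: 3.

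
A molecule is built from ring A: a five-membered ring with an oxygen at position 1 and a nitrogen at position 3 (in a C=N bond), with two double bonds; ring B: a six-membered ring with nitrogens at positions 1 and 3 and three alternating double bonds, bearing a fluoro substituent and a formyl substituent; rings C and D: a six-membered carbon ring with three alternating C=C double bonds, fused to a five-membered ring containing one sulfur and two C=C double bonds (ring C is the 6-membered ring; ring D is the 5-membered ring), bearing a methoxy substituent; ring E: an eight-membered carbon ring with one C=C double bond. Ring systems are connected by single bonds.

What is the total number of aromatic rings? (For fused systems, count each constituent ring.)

Ring A has a continuous p-orbital overlap around the ring; 2 ring double bonds (4 π electrons) plus a heteroatom lone pair (2) give 6 π electrons. 6 = 4(1)+2, so ring A is aromatic (oxazole).
Ring B is fully conjugated (every ring atom contributes a p orbital); 3 ring double bonds give 6 π electrons. That satisfies 4n+2 with n=1, so ring B is aromatic (pyrimidine).
Rings C and D form a fused bicyclic system (with one sulfur) with 9 sp² atoms and 10 π electrons from ring double bonds plus a heteroatom lone pair. 10 = 4(2)+2, so the system is aromatic and both rings count as aromatic (benzothiophene).
Ring E has six sp³ carbons, so it is not fully conjugated — not aromatic (cyclooctene).
Aromatic: A, B, C, D. Total: 4.

4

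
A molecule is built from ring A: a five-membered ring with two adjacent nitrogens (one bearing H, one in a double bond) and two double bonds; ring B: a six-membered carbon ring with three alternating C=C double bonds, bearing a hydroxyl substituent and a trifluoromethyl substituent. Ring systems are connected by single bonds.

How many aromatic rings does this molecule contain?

2

Ring A is planar and fully conjugated; 2 ring double bonds (4 π electrons) plus a heteroatom lone pair (2) give 6 π electrons. Since 6 = 4n+2 (n=1), ring A is aromatic (pyrazole).
Ring B is planar and fully conjugated; 3 ring double bonds give 6 π electrons. Since 6 = 4n+2 (n=1), ring B is aromatic (benzene).
Aromatic: A, B. Total: 2.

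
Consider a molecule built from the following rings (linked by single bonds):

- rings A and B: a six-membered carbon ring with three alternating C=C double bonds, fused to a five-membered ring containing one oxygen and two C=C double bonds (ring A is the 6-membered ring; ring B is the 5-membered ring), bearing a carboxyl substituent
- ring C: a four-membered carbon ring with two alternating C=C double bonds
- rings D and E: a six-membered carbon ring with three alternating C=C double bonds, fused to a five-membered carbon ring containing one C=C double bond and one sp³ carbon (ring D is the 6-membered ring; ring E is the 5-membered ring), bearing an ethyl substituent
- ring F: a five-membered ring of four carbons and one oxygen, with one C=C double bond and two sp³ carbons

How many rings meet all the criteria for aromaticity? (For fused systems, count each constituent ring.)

Rings A and B form a fused bicyclic system (with one oxygen) with 9 sp² atoms and 10 π electrons from ring double bonds plus a heteroatom lone pair. 10 = 4(2)+2, so the system is aromatic and both rings count as aromatic (benzofuran).
Ring C has only sp² ring atoms; a planar conformation would have a fully conjugated π system of 4 electrons. But 4 = 4(1), which is 4n not 4n+2, so ring C is not aromatic (cyclobutadiene) — cyclobutadiene is antiaromatic and distorts to a rectangle.
Ring D is planar and fully conjugated; 3 ring double bonds give 6 π electrons. That satisfies 4n+2 with n=1, so ring D is aromatic (benzene ring).
Ring E has one sp³ carbon, so it is not fully conjugated — not aromatic (cyclopentene ring).
Ring F has two sp³ carbons, so it is not fully conjugated — not aromatic (2,3-dihydrofuran).
Aromatic: A, B, D. Total: 3.

3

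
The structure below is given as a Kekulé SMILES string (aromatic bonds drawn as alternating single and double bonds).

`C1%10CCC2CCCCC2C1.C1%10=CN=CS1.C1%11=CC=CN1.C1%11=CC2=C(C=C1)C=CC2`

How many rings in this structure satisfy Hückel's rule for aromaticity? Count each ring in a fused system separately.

3

The SMILES encodes two fused six-membered saturated carbon rings; a five-membered ring with a sulfur at position 1 and a nitrogen at position 3 (in a C=N bond), with two double bonds; a five-membered ring of four carbons and one nitrogen bearing a hydrogen, with two C=C double bonds; a six-membered carbon ring with three alternating C=C double bonds, fused to a five-membered carbon ring containing one C=C double bond and one sp³ carbon.
The 6-membered ring has only sp³ atoms, so it is not fully conjugated — not aromatic (cyclohexane ring).
The second 6-membered ring has only sp³ atoms, so it is not fully conjugated — not aromatic (cyclohexane ring).
The 5-membered ring with one sulfur and one =N– is planar and fully conjugated; 2 ring double bonds (4 π electrons) plus a heteroatom lone pair (2) give 6 π electrons. 6 = 4(1)+2, so it is aromatic (thiazole).
The 5-membered ring with one N–H is fully conjugated (every ring atom contributes a p orbital); 2 ring double bonds (4 π electrons) plus a heteroatom lone pair (2) give 6 π electrons. That satisfies 4n+2 with n=1, so it is aromatic (pyrrole).
The third 6-membered ring is fully conjugated (every ring atom contributes a p orbital); 3 ring double bonds give 6 π electrons. 6 = 4(1)+2, so it is aromatic (benzene ring).
The 5-membered ring has one sp³ carbon, so it is not fully conjugated — not aromatic (cyclopentene ring).
3 of the 6 rings are aromatic. Total: 3.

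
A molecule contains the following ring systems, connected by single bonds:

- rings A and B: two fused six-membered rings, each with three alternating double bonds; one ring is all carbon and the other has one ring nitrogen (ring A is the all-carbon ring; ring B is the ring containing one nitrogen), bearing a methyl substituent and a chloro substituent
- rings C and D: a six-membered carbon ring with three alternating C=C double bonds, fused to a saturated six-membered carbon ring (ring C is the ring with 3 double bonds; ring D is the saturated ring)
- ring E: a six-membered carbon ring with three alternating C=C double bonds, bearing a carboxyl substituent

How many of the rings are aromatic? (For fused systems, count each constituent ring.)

4

Rings A and B form a fused bicyclic system (with one nitrogen) with 10 sp² atoms and 10 π electrons from ring double bonds. 10 = 4(2)+2, so the system is aromatic and both rings count as aromatic (quinoline).
Ring C is planar and fully conjugated; 3 ring double bonds give 6 π electrons. 6 = 4(1)+2, so ring C is aromatic (benzene ring).
Ring D has four sp³ carbons, so it is not fully conjugated — not aromatic (cyclohexane ring).
Ring E is planar and fully conjugated; 3 ring double bonds give 6 π electrons. 6 = 4(1)+2, so ring E is aromatic (benzene).
Aromatic: A, B, C, E. Total: 4.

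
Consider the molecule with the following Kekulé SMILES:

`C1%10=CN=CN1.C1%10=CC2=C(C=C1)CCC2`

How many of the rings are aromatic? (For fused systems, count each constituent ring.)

The SMILES encodes a five-membered ring with nitrogens at positions 1 and 3 (one bearing H, one in a C=N bond) and two double bonds; a six-membered carbon ring with three alternating C=C double bonds, fused to a saturated five-membered carbon ring.
The 5-membered ring with two nitrogens (one N–H, one =N–) has a continuous p-orbital overlap around the ring; 2 ring double bonds (4 π electrons) plus a heteroatom lone pair (2) give 6 π electrons. That satisfies 4n+2 with n=1, so it is aromatic (imidazole).
The 6-membered ring is fully conjugated (every ring atom contributes a p orbital); 3 ring double bonds give 6 π electrons. Since 6 = 4n+2 (n=1), it is aromatic (benzene ring).
The 5-membered ring has three sp³ carbons, so it is not fully conjugated — not aromatic (cyclopentane ring).
2 of the 3 rings are aromatic. Total: 2.

2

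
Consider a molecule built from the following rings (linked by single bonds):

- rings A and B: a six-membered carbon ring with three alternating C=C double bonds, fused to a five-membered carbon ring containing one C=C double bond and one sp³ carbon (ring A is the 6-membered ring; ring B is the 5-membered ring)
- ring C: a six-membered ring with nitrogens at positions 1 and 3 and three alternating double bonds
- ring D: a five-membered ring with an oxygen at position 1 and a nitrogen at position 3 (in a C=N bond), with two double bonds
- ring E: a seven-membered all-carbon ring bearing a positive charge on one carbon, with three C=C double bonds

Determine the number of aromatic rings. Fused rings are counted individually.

Ring A is planar and fully conjugated; 3 ring double bonds give 6 π electrons. Since 6 = 4n+2 (n=1), ring A is aromatic (benzene ring).
Ring B has one sp³ carbon, so it is not fully conjugated — not aromatic (cyclopentene ring).
Ring C is planar and fully conjugated; 3 ring double bonds give 6 π electrons. 6 = 4(1)+2, so ring C is aromatic (pyrimidine).
Ring D is fully conjugated (every ring atom contributes a p orbital); 2 ring double bonds (4 π electrons) plus a heteroatom lone pair (2) give 6 π electrons. 6 = 4(1)+2, so ring D is aromatic (oxazole).
Ring E is fully conjugated (every ring atom contributes a p orbital); 3 ring double bonds (6 π electrons) plus the carbocation's empty p orbital (0, but keeps the ring conjugated) give 6 π electrons. Since 6 = 4n+2 (n=1), ring E is aromatic (tropylium cation).
Aromatic: A, C, D, E. Total: 4.

4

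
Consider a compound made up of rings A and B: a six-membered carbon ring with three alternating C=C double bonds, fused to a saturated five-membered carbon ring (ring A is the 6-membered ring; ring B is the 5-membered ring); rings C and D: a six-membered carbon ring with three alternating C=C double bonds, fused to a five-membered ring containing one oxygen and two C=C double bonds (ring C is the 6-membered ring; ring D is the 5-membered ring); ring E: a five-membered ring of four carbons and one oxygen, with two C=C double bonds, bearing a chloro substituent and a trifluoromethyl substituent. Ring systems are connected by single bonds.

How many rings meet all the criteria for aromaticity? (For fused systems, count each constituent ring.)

4

Ring A is fully conjugated (every ring atom contributes a p orbital); 3 ring double bonds give 6 π electrons. Since 6 = 4n+2 (n=1), ring A is aromatic (benzene ring).
Ring B has three sp³ carbons, so it is not fully conjugated — not aromatic (cyclopentane ring).
Rings C and D form a fused bicyclic system (with one oxygen) with 9 sp² atoms and 10 π electrons from ring double bonds plus a heteroatom lone pair. 10 = 4(2)+2, so the system is aromatic and both rings count as aromatic (benzofuran).
Ring E has a continuous p-orbital overlap around the ring; 2 ring double bonds (4 π electrons) plus a heteroatom lone pair (2) give 6 π electrons. 6 = 4(1)+2, so ring E is aromatic (furan).
Aromatic: A, C, D, E. Total: 4.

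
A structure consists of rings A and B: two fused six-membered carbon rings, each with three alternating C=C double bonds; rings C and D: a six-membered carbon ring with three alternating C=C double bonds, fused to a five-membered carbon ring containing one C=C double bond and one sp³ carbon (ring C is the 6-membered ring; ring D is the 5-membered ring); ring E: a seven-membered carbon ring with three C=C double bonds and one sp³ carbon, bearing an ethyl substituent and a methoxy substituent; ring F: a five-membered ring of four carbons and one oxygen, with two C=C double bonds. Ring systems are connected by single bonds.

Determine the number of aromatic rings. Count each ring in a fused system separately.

Rings A and B form a fused bicyclic system with 10 sp² atoms and 10 π electrons from ring double bonds. 10 = 4(2)+2, so the system is aromatic and both rings count as aromatic (naphthalene).
Ring C is fully conjugated (every ring atom contributes a p orbital); 3 ring double bonds give 6 π electrons. That satisfies 4n+2 with n=1, so ring C is aromatic (benzene ring).
Ring D has one sp³ carbon, so it is not fully conjugated — not aromatic (cyclopentene ring).
Ring E has one sp³ carbon, so it is not fully conjugated — not aromatic (cycloheptatriene).
Ring F has a continuous p-orbital overlap around the ring; 2 ring double bonds (4 π electrons) plus a heteroatom lone pair (2) give 6 π electrons. 6 = 4(1)+2, so ring F is aromatic (furan).
Aromatic: A, B, C, F. Total: 4.

4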